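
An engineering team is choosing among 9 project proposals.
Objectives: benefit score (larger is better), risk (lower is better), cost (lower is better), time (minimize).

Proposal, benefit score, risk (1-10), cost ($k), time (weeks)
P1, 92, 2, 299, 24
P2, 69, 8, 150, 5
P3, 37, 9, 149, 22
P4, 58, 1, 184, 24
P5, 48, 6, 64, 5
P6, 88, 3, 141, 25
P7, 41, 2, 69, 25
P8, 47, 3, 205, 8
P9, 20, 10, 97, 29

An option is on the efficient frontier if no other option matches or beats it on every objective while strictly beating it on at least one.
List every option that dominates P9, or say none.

P5: benefit score 48≥20, risk 6≤10, cost 64≤97, time 5≤29 — dominates P9.
P7: benefit score 41≥20, risk 2≤10, cost 69≤97, time 25≤29 — dominates P9.
Others (P1, P2, P3, P4, P6, P8) are each worse than P9 on at least one objective.

P5, P7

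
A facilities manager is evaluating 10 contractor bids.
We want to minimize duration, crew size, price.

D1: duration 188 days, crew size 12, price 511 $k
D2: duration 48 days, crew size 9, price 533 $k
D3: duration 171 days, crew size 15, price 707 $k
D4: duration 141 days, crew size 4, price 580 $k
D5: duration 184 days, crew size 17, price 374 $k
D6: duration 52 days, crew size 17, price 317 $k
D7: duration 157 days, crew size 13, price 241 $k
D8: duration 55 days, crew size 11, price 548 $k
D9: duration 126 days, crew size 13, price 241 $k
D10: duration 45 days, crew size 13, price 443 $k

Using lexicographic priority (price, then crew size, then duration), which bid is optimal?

First minimize price: best is 241, kept {D7, D9}.
Then minimize crew size: best is 13, kept {D7, D9}.
Then minimize duration: best is 126, kept {D9}.

D9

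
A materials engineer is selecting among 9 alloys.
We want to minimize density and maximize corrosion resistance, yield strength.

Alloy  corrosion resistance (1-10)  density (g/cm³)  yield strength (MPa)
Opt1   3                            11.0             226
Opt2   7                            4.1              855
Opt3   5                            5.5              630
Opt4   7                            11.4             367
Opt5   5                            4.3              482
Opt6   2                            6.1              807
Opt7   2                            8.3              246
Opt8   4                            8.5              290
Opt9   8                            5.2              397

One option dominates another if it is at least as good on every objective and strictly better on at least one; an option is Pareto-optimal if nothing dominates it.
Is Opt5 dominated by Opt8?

Opt8 vs Opt5: Opt8 is worse on corrosion resistance (4 vs 5), so it does not dominate Opt5.

No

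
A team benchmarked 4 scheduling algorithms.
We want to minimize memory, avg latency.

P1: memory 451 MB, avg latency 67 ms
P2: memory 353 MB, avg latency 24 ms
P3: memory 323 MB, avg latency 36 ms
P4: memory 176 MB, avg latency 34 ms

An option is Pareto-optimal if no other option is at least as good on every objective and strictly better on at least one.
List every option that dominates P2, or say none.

none

P1: worse on memory (451 vs 353).
P3: worse on avg latency (36 vs 24).
P4: worse on avg latency (34 vs 24).
No option dominates P2.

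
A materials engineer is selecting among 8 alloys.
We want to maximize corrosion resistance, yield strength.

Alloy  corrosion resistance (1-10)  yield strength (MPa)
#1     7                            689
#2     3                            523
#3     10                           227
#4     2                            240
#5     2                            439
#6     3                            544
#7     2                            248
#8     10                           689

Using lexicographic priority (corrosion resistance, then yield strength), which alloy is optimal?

#8

First maximize corrosion resistance: best is 10, kept {#3, #8}.
Then maximize yield strength: best is 689, kept {#8}.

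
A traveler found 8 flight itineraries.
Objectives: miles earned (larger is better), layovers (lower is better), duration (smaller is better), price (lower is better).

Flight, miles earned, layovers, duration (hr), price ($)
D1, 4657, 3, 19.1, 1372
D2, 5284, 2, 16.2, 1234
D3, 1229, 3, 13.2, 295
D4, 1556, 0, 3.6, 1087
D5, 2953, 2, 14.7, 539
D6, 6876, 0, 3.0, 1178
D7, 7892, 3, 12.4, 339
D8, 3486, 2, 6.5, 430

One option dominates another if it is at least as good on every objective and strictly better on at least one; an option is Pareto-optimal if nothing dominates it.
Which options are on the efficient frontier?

D1: dominated by D2 (miles earned 5284≥4657, layovers 2≤3, duration 16.2≤19.1, price 1234≤1372).
D2: dominated by D6 (miles earned 6876≥5284, layovers 0≤2, duration 3.0≤16.2, price 1178≤1234).
D3: not dominated (best price).
D4: not dominated.
D5: dominated by D8 (miles earned 3486≥2953, layovers 2≤2, duration 6.5≤14.7, price 430≤539).
D6: not dominated (best duration).
D7: not dominated (best miles earned).
D8: not dominated.

D3, D4, D6, D7, D8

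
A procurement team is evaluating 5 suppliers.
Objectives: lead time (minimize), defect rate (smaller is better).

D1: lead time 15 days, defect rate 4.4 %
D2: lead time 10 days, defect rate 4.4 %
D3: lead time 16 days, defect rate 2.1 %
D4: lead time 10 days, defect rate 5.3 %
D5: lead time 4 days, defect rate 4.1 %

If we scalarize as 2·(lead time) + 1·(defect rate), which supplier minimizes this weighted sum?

D1: 2·15 + 1·4.4 = 34.4
D2: 2·10 + 1·4.4 = 24.4
D3: 2·16 + 1·2.1 = 34.1
D4: 2·10 + 1·5.3 = 25.3
D5: 2·4 + 1·4.1 = 12.1
Lowest: D5 at 12.1.

D5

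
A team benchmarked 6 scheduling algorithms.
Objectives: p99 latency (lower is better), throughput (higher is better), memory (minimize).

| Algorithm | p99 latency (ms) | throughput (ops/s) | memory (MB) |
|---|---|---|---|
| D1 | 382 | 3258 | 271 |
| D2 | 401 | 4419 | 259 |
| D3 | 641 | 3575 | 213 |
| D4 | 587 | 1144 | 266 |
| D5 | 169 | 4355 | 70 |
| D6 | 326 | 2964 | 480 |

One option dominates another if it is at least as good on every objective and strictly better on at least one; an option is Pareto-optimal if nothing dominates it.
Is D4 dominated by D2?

D2 vs D4: p99 latency 401≤587, throughput 4419≥1144, memory 259≤266 — D2 is at least as good on every objective with at least one strict improvement.

Yes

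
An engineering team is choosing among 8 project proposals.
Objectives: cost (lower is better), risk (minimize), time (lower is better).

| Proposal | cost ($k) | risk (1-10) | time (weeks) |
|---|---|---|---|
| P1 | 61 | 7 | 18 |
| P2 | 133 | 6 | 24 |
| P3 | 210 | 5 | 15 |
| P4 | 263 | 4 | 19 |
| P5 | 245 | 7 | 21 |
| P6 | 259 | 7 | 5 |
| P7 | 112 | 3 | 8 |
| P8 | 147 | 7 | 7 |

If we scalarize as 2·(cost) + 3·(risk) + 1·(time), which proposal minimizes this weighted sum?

P1

P1: 2·61 + 3·7 + 1·18 = 161
P2: 2·133 + 3·6 + 1·24 = 308
P3: 2·210 + 3·5 + 1·15 = 450
P4: 2·263 + 3·4 + 1·19 = 557
P5: 2·245 + 3·7 + 1·21 = 532
P6: 2·259 + 3·7 + 1·5 = 544
P7: 2·112 + 3·3 + 1·8 = 241
P8: 2·147 + 3·7 + 1·7 = 322
Lowest: P1 at 161.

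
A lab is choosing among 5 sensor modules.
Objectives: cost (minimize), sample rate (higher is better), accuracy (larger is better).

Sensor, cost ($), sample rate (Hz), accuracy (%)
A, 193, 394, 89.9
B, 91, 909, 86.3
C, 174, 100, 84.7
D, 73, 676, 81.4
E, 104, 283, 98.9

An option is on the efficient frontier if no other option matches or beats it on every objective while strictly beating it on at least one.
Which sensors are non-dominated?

A, B, D, E

A: not dominated.
B: not dominated (best sample rate).
C: dominated by B (cost 91≤174, sample rate 909≥100, accuracy 86.3≥84.7).
D: not dominated (best cost).
E: not dominated (best accuracy).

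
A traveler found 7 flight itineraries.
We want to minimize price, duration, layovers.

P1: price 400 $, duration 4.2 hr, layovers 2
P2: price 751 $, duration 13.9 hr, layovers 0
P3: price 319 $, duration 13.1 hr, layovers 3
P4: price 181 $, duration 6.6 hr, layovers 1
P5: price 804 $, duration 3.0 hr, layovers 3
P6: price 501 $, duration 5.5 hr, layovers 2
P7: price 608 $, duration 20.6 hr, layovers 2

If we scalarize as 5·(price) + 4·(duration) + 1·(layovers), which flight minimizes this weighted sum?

P1: 5·400 + 4·4.2 + 1·2 = 2018.8
P2: 5·751 + 4·13.9 + 1·0 = 3810.6
P3: 5·319 + 4·13.1 + 1·3 = 1650.4
P4: 5·181 + 4·6.6 + 1·1 = 932.4
P5: 5·804 + 4·3.0 + 1·3 = 4035.0
P6: 5·501 + 4·5.5 + 1·2 = 2529.0
P7: 5·608 + 4·20.6 + 1·2 = 3124.4
Lowest: P4 at 932.4.

P4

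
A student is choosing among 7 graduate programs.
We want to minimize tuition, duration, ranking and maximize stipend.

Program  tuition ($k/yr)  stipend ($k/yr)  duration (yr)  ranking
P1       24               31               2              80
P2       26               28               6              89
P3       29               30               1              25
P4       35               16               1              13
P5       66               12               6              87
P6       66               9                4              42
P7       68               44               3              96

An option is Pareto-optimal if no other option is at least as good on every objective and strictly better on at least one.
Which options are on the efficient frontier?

P1, P3, P4, P7

P1: not dominated (best tuition).
P2: dominated by P1 (tuition 24≤26, stipend 31≥28, duration 2≤6, ranking 80≤89).
P3: not dominated.
P4: not dominated (best ranking).
P5: dominated by P1 (tuition 24≤66, stipend 31≥12, duration 2≤6, ranking 80≤87).
P6: dominated by P3 (tuition 29≤66, stipend 30≥9, duration 1≤4, ranking 25≤42).
P7: not dominated (best stipend).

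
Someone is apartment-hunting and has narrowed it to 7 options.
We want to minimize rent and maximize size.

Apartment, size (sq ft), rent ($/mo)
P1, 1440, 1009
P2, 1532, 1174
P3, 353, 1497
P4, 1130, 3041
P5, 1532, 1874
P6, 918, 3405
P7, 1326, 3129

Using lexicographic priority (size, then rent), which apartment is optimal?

P2

First maximize size: best is 1532, kept {P2, P5}.
Then minimize rent: best is 1174, kept {P2}.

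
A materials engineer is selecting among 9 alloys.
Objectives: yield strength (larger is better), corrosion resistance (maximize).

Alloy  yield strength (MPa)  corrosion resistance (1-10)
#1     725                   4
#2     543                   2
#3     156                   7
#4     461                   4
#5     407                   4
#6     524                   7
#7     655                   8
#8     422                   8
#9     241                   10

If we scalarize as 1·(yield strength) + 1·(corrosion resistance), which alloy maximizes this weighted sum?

#1

#1: 1·725 + 1·4 = 729
#2: 1·543 + 1·2 = 545
#3: 1·156 + 1·7 = 163
#4: 1·461 + 1·4 = 465
#5: 1·407 + 1·4 = 411
#6: 1·524 + 1·7 = 531
#7: 1·655 + 1·8 = 663
#8: 1·422 + 1·8 = 430
#9: 1·241 + 1·10 = 251
Highest: #1 at 729.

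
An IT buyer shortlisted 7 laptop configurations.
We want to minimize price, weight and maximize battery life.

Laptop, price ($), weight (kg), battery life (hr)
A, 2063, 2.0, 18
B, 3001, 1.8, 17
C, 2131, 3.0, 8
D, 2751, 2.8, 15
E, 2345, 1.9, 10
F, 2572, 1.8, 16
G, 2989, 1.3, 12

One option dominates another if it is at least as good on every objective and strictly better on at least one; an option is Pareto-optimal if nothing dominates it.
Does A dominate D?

Yes

A vs D: price 2063≤2751, weight 2.0≤2.8, battery life 18≥15 — A is at least as good on every objective with at least one strict improvement.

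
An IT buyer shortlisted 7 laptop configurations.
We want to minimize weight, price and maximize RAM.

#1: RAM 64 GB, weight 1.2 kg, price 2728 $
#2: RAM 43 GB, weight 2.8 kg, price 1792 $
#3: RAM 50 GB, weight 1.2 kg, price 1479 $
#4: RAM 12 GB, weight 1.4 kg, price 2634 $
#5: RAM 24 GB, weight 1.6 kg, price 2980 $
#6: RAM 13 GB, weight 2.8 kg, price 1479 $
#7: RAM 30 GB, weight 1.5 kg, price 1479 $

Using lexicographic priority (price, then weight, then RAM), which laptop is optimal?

#3

First minimize price: best is 1479, kept {#3, #6, #7}.
Then minimize weight: best is 1.2, kept {#3}.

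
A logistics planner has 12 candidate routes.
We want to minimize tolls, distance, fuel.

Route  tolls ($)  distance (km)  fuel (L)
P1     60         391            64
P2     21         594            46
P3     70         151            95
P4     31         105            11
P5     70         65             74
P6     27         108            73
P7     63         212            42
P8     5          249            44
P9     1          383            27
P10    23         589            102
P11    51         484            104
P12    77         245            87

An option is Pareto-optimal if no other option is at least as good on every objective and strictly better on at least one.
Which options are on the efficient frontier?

P4, P5, P6, P8, P9

P1: dominated by P4 (tolls 31≤60, distance 105≤391, fuel 11≤64).
P2: dominated by P8 (tolls 5≤21, distance 249≤594, fuel 44≤46).
P3: dominated by P4 (tolls 31≤70, distance 105≤151, fuel 11≤95).
P4: not dominated (best fuel).
P5: not dominated (best distance).
P6: not dominated.
P7: dominated by P4 (tolls 31≤63, distance 105≤212, fuel 11≤42).
P8: not dominated.
P9: not dominated (best tolls).
P10: dominated by P8 (tolls 5≤23, distance 249≤589, fuel 44≤102).
P11: dominated by P4 (tolls 31≤51, distance 105≤484, fuel 11≤104).
P12: dominated by P4 (tolls 31≤77, distance 105≤245, fuel 11≤87).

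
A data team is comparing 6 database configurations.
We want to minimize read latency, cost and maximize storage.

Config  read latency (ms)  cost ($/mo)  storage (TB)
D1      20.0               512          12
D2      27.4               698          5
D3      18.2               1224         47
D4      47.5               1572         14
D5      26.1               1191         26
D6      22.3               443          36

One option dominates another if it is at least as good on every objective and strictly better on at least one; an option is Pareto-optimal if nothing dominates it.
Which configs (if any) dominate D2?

D1: read latency 20.0≤27.4, cost 512≤698, storage 12≥5 — dominates D2.
D6: read latency 22.3≤27.4, cost 443≤698, storage 36≥5 — dominates D2.
Others (D3, D4, D5) are each worse than D2 on at least one objective.

D1, D6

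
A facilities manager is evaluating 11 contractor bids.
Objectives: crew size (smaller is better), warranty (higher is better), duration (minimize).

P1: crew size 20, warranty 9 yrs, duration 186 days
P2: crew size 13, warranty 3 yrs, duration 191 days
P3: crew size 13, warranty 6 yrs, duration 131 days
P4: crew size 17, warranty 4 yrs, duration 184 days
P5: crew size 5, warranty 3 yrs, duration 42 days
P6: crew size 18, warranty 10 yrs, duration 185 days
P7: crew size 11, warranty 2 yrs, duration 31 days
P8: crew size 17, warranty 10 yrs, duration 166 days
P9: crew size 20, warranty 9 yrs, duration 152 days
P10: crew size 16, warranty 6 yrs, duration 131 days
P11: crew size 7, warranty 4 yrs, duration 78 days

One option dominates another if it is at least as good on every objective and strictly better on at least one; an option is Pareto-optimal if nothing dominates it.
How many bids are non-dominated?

P1: dominated by P6 (crew size 18≤20, warranty 10≥9, duration 185≤186).
P2: dominated by P3 (crew size 13≤13, warranty 6≥3, duration 131≤191).
P3: not dominated.
P4: dominated by P3 (crew size 13≤17, warranty 6≥4, duration 131≤184).
P5: not dominated (best crew size).
P6: dominated by P8 (crew size 17≤18, warranty 10≥10, duration 166≤185).
P7: not dominated (best duration).
P8: not dominated.
P9: not dominated.
P10: dominated by P3 (crew size 13≤16, warranty 6≥6, duration 131≤131).
P11: not dominated.
Pareto-optimal: P3, P5, P7, P8, P9, P11 → 6.

6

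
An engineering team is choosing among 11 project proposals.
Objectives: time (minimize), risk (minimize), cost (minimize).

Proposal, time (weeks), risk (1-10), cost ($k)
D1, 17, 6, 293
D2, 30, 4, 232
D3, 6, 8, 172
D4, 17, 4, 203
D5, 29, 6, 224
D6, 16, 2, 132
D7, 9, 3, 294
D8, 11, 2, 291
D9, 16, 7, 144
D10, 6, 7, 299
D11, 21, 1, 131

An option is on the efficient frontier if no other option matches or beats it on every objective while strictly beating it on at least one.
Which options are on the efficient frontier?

D3, D6, D7, D8, D10, D11

D1: dominated by D4 (time 17≤17, risk 4≤6, cost 203≤293).
D2: dominated by D4 (time 17≤30, risk 4≤4, cost 203≤232).
D3: not dominated.
D4: dominated by D6 (time 16≤17, risk 2≤4, cost 132≤203).
D5: dominated by D4 (time 17≤29, risk 4≤6, cost 203≤224).
D6: not dominated.
D7: not dominated.
D8: not dominated.
D9: dominated by D6 (time 16≤16, risk 2≤7, cost 132≤144).
D10: not dominated.
D11: not dominated (best risk).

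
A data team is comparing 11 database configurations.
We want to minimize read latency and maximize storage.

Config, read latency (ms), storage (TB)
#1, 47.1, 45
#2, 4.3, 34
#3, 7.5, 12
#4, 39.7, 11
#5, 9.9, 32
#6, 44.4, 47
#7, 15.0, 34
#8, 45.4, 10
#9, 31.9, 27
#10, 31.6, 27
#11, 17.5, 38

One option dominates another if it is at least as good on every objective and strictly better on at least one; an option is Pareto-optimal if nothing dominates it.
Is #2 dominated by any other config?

#1: worse on read latency (47.1 vs 4.3).
#3: worse on read latency (7.5 vs 4.3).
#4: worse on read latency (39.7 vs 4.3).
#5: worse on read latency (9.9 vs 4.3).
#6: worse on read latency (44.4 vs 4.3).
#7: worse on read latency (15.0 vs 4.3).
#8: worse on read latency (45.4 vs 4.3).
#9: worse on read latency (31.9 vs 4.3).
#10: worse on read latency (31.6 vs 4.3).
#11: worse on read latency (17.5 vs 4.3).
No option is at least as good as #2 on every objective and strictly better on one.

No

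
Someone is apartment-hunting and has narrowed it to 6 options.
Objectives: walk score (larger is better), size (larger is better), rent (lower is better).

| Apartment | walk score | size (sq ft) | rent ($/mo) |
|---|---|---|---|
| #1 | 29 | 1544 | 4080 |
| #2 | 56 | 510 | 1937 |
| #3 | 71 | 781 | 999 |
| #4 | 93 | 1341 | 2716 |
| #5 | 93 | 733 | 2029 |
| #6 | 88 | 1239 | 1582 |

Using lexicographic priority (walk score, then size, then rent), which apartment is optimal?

First maximize walk score: best is 93, kept {#4, #5}.
Then maximize size: best is 1341, kept {#4}.

#4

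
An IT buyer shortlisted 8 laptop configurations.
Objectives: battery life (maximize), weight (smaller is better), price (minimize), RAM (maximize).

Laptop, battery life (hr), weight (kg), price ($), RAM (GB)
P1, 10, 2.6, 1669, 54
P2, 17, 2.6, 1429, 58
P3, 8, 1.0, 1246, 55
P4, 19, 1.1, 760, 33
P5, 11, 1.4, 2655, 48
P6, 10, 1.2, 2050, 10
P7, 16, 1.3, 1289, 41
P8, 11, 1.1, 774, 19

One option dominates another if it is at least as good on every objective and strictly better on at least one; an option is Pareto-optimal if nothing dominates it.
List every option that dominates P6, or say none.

P4, P8

P4: battery life 19≥10, weight 1.1≤1.2, price 760≤2050, RAM 33≥10 — dominates P6.
P8: battery life 11≥10, weight 1.1≤1.2, price 774≤2050, RAM 19≥10 — dominates P6.
Others (P1, P2, P3, P5, P7) are each worse than P6 on at least one objective.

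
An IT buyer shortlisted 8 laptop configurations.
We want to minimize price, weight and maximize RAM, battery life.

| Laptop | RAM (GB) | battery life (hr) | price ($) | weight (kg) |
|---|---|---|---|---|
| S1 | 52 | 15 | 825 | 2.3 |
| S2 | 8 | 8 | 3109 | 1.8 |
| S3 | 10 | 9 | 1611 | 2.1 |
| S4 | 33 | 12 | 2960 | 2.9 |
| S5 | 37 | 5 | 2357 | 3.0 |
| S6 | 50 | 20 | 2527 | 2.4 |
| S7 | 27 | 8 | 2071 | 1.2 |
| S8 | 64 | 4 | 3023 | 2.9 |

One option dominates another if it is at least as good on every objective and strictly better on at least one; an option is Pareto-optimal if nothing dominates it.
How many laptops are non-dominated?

S1: not dominated (best price).
S2: dominated by S7 (RAM 27≥8, battery life 8≥8, price 2071≤3109, weight 1.2≤1.8).
S3: not dominated.
S4: dominated by S1 (RAM 52≥33, battery life 15≥12, price 825≤2960, weight 2.3≤2.9).
S5: dominated by S1 (RAM 52≥37, battery life 15≥5, price 825≤2357, weight 2.3≤3.0).
S6: not dominated (best battery life).
S7: not dominated (best weight).
S8: not dominated (best RAM).
Pareto-optimal: S1, S3, S6, S7, S8 → 5.

5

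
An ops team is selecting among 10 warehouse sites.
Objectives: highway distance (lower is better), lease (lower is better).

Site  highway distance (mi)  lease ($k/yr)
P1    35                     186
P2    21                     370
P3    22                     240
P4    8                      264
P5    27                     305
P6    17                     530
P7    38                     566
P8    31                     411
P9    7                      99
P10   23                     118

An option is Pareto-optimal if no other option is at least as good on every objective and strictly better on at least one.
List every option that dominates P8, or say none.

P2, P3, P4, P5, P9, P10

P2: highway distance 21≤31, lease 370≤411 — dominates P8.
P3: highway distance 22≤31, lease 240≤411 — dominates P8.
P4: highway distance 8≤31, lease 264≤411 — dominates P8.
P5: highway distance 27≤31, lease 305≤411 — dominates P8.
P9: highway distance 7≤31, lease 99≤411 — dominates P8.
P10: highway distance 23≤31, lease 118≤411 — dominates P8.
Others (P1, P6, P7) are each worse than P8 on at least one objective.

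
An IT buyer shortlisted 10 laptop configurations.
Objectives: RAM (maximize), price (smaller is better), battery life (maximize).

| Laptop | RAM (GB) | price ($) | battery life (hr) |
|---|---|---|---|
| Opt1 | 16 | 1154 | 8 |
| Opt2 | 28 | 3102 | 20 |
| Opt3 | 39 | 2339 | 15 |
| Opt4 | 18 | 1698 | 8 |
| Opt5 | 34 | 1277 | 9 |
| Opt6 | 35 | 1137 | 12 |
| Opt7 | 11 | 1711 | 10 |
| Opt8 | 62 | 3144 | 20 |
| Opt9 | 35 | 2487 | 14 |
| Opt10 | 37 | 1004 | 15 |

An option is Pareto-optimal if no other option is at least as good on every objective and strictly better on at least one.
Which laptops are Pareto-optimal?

Opt1: dominated by Opt6 (RAM 35≥16, price 1137≤1154, battery life 12≥8).
Opt2: not dominated.
Opt3: not dominated.
Opt4: dominated by Opt5 (RAM 34≥18, price 1277≤1698, battery life 9≥8).
Opt5: dominated by Opt6 (RAM 35≥34, price 1137≤1277, battery life 12≥9).
Opt6: dominated by Opt10 (RAM 37≥35, price 1004≤1137, battery life 15≥12).
Opt7: dominated by Opt6 (RAM 35≥11, price 1137≤1711, battery life 12≥10).
Opt8: not dominated (best RAM).
Opt9: dominated by Opt3 (RAM 39≥35, price 2339≤2487, battery life 15≥14).
Opt10: not dominated (best price).

Opt2, Opt3, Opt8, Opt10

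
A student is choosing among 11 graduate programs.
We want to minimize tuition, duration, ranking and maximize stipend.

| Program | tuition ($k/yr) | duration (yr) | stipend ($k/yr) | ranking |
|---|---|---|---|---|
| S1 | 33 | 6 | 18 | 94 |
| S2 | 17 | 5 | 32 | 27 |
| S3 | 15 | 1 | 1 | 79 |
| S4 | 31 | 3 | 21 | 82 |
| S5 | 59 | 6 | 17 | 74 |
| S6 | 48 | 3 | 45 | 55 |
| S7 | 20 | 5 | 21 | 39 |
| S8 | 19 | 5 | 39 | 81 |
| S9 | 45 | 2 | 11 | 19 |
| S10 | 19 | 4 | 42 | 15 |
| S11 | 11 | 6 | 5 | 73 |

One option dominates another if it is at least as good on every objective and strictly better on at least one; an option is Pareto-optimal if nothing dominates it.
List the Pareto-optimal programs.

S2, S3, S4, S6, S9, S10, S11

S1: dominated by S2 (tuition 17≤33, duration 5≤6, stipend 32≥18, ranking 27≤94).
S2: not dominated.
S3: not dominated (best duration).
S4: not dominated.
S5: dominated by S2 (tuition 17≤59, duration 5≤6, stipend 32≥17, ranking 27≤74).
S6: not dominated (best stipend).
S7: dominated by S2 (tuition 17≤20, duration 5≤5, stipend 32≥21, ranking 27≤39).
S8: dominated by S10 (tuition 19≤19, duration 4≤5, stipend 42≥39, ranking 15≤81).
S9: not dominated.
S10: not dominated (best ranking).
S11: not dominated (best tuition).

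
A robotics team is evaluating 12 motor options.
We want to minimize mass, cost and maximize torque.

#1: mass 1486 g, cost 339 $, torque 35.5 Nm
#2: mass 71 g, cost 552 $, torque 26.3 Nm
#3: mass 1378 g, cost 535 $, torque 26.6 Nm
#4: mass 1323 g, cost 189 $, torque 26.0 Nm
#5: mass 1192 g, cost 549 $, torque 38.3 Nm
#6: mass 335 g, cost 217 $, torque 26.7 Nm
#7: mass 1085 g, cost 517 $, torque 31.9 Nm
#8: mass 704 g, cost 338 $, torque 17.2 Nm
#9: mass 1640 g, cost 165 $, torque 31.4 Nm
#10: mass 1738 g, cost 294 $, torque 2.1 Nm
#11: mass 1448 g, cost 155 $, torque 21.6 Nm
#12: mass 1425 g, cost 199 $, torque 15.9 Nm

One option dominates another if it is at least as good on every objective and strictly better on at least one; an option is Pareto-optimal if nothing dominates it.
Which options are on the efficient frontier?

#1: not dominated.
#2: not dominated (best mass).
#3: dominated by #6 (mass 335≤1378, cost 217≤535, torque 26.7≥26.6).
#4: not dominated.
#5: not dominated (best torque).
#6: not dominated.
#7: not dominated.
#8: dominated by #6 (mass 335≤704, cost 217≤338, torque 26.7≥17.2).
#9: not dominated.
#10: dominated by #4 (mass 1323≤1738, cost 189≤294, torque 26.0≥2.1).
#11: not dominated (best cost).
#12: dominated by #4 (mass 1323≤1425, cost 189≤199, torque 26.0≥15.9).

#1, #2, #4, #5, #6, #7, #9, #11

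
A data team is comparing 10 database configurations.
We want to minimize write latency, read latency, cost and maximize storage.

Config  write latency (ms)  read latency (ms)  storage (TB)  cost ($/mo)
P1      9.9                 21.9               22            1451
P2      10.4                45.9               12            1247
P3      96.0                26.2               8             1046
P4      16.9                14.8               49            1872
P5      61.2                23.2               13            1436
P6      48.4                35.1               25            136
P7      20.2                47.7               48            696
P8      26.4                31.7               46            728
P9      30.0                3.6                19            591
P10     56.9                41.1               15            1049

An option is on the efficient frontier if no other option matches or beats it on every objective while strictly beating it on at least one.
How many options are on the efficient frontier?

7

P1: not dominated (best write latency).
P2: not dominated.
P3: dominated by P9 (write latency 30.0≤96.0, read latency 3.6≤26.2, storage 19≥8, cost 591≤1046).
P4: not dominated (best storage).
P5: dominated by P9 (write latency 30.0≤61.2, read latency 3.6≤23.2, storage 19≥13, cost 591≤1436).
P6: not dominated (best cost).
P7: not dominated.
P8: not dominated.
P9: not dominated (best read latency).
P10: dominated by P6 (write latency 48.4≤56.9, read latency 35.1≤41.1, storage 25≥15, cost 136≤1049).
Pareto-optimal: P1, P2, P4, P6, P7, P8, P9 → 7.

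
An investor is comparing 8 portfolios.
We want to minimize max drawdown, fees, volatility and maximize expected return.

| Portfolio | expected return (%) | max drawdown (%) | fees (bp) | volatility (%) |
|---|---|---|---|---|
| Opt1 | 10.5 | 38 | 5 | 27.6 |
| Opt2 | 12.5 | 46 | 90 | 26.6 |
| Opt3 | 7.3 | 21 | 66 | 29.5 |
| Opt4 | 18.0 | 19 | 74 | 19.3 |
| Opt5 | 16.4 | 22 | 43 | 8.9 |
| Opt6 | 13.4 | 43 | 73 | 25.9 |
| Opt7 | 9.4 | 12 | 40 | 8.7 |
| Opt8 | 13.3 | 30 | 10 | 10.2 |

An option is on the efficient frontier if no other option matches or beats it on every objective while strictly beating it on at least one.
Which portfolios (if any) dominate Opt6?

Opt5

Opt5: expected return 16.4≥13.4, max drawdown 22≤43, fees 43≤73, volatility 8.9≤25.9 — dominates Opt6.
Others (Opt1, Opt2, Opt3, Opt4, Opt7, Opt8) are each worse than Opt6 on at least one objective.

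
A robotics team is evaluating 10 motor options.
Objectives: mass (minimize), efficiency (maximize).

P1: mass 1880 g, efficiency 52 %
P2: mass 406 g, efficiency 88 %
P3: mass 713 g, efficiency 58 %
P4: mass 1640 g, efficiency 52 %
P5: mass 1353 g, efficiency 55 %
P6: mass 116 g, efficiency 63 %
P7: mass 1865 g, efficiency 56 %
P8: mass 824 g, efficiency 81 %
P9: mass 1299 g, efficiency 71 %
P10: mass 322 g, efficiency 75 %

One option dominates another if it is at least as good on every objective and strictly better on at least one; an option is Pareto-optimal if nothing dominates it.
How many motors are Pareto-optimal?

P1: dominated by P2 (mass 406≤1880, efficiency 88≥52).
P2: not dominated (best efficiency).
P3: dominated by P2 (mass 406≤713, efficiency 88≥58).
P4: dominated by P2 (mass 406≤1640, efficiency 88≥52).
P5: dominated by P2 (mass 406≤1353, efficiency 88≥55).
P6: not dominated (best mass).
P7: dominated by P2 (mass 406≤1865, efficiency 88≥56).
P8: dominated by P2 (mass 406≤824, efficiency 88≥81).
P9: dominated by P2 (mass 406≤1299, efficiency 88≥71).
P10: not dominated.
Pareto-optimal: P2, P6, P10 → 3.

3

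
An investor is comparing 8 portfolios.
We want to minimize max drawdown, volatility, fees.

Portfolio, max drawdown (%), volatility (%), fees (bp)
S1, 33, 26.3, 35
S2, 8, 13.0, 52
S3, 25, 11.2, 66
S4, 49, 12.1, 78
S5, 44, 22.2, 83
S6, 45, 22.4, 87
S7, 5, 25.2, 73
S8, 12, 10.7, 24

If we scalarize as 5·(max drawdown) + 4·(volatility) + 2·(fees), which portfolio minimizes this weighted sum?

S1: 5·33 + 4·26.3 + 2·35 = 340.2
S2: 5·8 + 4·13.0 + 2·52 = 196.0
S3: 5·25 + 4·11.2 + 2·66 = 301.8
S4: 5·49 + 4·12.1 + 2·78 = 449.4
S5: 5·44 + 4·22.2 + 2·83 = 474.8
S6: 5·45 + 4·22.4 + 2·87 = 488.6
S7: 5·5 + 4·25.2 + 2·73 = 271.8
S8: 5·12 + 4·10.7 + 2·24 = 150.8
Lowest: S8 at 150.8.

S8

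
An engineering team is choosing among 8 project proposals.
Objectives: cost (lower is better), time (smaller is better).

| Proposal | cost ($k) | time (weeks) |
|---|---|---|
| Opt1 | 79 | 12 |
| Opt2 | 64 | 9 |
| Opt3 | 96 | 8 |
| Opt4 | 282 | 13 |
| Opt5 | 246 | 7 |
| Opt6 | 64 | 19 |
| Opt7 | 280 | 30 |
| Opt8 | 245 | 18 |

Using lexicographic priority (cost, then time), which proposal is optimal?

First minimize cost: best is 64, kept {Opt2, Opt6}.
Then minimize time: best is 9, kept {Opt2}.

Opt2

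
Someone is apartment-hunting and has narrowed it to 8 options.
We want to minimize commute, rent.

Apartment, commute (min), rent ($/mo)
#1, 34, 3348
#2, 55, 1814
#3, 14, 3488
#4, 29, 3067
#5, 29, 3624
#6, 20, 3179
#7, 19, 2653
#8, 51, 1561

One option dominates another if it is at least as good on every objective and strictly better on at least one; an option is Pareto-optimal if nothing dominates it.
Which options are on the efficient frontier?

#1: dominated by #4 (commute 29≤34, rent 3067≤3348).
#2: dominated by #8 (commute 51≤55, rent 1561≤1814).
#3: not dominated (best commute).
#4: dominated by #7 (commute 19≤29, rent 2653≤3067).
#5: dominated by #3 (commute 14≤29, rent 3488≤3624).
#6: dominated by #7 (commute 19≤20, rent 2653≤3179).
#7: not dominated.
#8: not dominated (best rent).

#3, #7, #8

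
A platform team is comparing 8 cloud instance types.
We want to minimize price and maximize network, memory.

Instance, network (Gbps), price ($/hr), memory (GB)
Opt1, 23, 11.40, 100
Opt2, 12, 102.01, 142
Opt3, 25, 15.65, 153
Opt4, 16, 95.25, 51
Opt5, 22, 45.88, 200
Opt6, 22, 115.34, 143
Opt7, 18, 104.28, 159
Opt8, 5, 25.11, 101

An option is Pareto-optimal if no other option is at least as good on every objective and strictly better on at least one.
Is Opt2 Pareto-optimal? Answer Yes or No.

No

Opt3 vs Opt2: network 25≥12, price 15.65≤102.01, memory 153≥142 — Opt3 is at least as good on every objective and strictly better on at least one, so Opt3 dominates Opt2.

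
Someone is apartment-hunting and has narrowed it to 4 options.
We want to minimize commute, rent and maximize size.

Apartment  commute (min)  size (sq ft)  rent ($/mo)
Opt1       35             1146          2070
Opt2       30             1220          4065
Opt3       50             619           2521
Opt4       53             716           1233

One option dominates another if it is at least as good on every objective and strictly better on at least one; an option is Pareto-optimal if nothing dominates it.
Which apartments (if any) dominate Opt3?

Opt1

Opt1: commute 35≤50, size 1146≥619, rent 2070≤2521 — dominates Opt3.
Others (Opt2, Opt4) are each worse than Opt3 on at least one objective.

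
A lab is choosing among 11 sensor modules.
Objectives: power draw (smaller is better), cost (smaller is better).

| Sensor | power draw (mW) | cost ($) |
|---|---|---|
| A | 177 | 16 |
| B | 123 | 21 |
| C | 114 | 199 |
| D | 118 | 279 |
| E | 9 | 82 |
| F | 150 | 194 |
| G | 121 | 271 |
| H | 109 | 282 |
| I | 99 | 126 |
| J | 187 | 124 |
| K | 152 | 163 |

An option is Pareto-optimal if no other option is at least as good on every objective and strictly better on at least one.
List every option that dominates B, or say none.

none

A: worse on power draw (177 vs 123).
C: worse on cost (199 vs 21).
D: worse on cost (279 vs 21).
E: worse on cost (82 vs 21).
F: worse on power draw (150 vs 123).
G: worse on cost (271 vs 21).
H: worse on cost (282 vs 21).
I: worse on cost (126 vs 21).
J: worse on power draw (187 vs 123).
K: worse on power draw (152 vs 123).
No option dominates B.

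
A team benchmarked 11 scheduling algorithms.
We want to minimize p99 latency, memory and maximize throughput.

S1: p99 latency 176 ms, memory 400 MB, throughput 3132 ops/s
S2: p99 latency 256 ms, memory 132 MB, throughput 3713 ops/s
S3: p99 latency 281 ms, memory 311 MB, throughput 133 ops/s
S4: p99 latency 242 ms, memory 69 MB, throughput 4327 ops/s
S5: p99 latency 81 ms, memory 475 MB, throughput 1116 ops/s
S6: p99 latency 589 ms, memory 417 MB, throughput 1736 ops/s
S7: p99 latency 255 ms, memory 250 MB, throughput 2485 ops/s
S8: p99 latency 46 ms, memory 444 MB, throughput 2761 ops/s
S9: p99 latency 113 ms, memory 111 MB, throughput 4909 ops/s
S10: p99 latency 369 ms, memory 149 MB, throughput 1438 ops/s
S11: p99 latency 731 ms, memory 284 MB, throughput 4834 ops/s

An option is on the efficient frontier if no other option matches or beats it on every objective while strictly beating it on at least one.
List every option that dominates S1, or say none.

S9

S9: p99 latency 113≤176, memory 111≤400, throughput 4909≥3132 — dominates S1.
Others (S2, S3, S4, S5, S6, S7, S8, S10, S11) are each worse than S1 on at least one objective.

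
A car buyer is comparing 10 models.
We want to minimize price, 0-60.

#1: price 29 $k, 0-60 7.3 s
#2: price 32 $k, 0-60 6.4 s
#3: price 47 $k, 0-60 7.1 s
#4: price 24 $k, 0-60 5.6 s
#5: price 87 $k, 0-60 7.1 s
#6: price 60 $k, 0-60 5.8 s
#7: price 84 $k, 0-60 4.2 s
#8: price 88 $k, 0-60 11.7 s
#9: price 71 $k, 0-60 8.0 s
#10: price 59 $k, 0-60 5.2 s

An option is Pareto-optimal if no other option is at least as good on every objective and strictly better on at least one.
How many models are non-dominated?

3

#1: dominated by #4 (price 24≤29, 0-60 5.6≤7.3).
#2: dominated by #4 (price 24≤32, 0-60 5.6≤6.4).
#3: dominated by #2 (price 32≤47, 0-60 6.4≤7.1).
#4: not dominated (best price).
#5: dominated by #2 (price 32≤87, 0-60 6.4≤7.1).
#6: dominated by #4 (price 24≤60, 0-60 5.6≤5.8).
#7: not dominated (best 0-60).
#8: dominated by #1 (price 29≤88, 0-60 7.3≤11.7).
#9: dominated by #1 (price 29≤71, 0-60 7.3≤8.0).
#10: not dominated.
Pareto-optimal: #4, #7, #10 → 3.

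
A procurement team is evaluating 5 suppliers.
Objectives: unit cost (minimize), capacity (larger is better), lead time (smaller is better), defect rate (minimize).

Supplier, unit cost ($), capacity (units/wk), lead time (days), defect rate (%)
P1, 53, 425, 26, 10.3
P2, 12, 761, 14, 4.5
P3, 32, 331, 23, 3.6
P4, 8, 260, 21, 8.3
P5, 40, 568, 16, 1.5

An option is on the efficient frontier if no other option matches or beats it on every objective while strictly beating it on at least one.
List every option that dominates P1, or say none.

P2, P5

P2: unit cost 12≤53, capacity 761≥425, lead time 14≤26, defect rate 4.5≤10.3 — dominates P1.
P5: unit cost 40≤53, capacity 568≥425, lead time 16≤26, defect rate 1.5≤10.3 — dominates P1.
Others (P3, P4) are each worse than P1 on at least one objective.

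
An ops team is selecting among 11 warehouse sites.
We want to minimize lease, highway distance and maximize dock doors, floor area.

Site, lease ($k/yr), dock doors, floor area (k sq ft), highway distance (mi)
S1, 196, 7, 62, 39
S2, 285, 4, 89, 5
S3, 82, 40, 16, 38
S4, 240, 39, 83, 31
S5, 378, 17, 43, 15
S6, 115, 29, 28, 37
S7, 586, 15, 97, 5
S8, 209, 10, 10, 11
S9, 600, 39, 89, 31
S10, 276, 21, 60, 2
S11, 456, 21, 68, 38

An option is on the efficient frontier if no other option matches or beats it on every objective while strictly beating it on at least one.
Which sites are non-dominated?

S1, S2, S3, S4, S6, S7, S8, S9, S10

S1: not dominated.
S2: not dominated.
S3: not dominated (best lease).
S4: not dominated.
S5: dominated by S10 (lease 276≤378, dock doors 21≥17, floor area 60≥43, highway distance 2≤15).
S6: not dominated.
S7: not dominated (best floor area).
S8: not dominated.
S9: not dominated.
S10: not dominated (best highway distance).
S11: dominated by S4 (lease 240≤456, dock doors 39≥21, floor area 83≥68, highway distance 31≤38).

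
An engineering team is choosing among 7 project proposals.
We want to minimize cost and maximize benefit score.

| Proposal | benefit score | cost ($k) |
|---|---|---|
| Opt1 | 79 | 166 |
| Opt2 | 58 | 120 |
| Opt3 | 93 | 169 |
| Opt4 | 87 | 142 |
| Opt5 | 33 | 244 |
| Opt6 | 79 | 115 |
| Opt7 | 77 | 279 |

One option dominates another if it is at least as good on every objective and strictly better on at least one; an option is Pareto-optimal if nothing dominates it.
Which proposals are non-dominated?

Opt3, Opt4, Opt6

Opt1: dominated by Opt4 (benefit score 87≥79, cost 142≤166).
Opt2: dominated by Opt6 (benefit score 79≥58, cost 115≤120).
Opt3: not dominated (best benefit score).
Opt4: not dominated.
Opt5: dominated by Opt1 (benefit score 79≥33, cost 166≤244).
Opt6: not dominated (best cost).
Opt7: dominated by Opt1 (benefit score 79≥77, cost 166≤279).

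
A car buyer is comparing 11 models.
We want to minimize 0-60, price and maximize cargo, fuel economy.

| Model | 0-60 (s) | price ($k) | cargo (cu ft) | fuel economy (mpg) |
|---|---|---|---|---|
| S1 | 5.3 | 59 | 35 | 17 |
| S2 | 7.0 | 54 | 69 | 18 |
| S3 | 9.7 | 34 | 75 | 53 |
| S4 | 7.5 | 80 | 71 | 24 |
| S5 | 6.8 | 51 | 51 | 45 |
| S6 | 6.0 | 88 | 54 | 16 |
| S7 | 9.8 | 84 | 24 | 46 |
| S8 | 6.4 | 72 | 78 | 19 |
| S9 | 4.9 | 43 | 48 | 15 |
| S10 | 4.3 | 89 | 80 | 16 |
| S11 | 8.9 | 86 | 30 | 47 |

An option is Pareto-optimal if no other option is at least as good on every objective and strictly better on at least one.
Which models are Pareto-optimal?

S1, S2, S3, S4, S5, S6, S8, S9, S10, S11

S1: not dominated.
S2: not dominated.
S3: not dominated (best price).
S4: not dominated.
S5: not dominated.
S6: not dominated.
S7: dominated by S3 (0-60 9.7≤9.8, price 34≤84, cargo 75≥24, fuel economy 53≥46).
S8: not dominated.
S9: not dominated.
S10: not dominated (best 0-60).
S11: not dominated.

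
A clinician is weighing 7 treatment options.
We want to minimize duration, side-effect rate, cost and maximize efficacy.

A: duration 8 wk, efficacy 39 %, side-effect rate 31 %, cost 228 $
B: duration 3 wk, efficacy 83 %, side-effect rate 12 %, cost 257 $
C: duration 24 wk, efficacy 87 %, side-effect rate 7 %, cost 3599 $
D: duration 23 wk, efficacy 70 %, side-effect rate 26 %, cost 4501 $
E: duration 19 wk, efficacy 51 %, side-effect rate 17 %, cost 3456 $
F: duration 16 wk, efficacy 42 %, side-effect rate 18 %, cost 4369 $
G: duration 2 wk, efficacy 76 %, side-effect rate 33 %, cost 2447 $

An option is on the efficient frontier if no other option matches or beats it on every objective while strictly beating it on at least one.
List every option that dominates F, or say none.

B

B: duration 3≤16, efficacy 83≥42, side-effect rate 12≤18, cost 257≤4369 — dominates F.
Others (A, C, D, E, G) are each worse than F on at least one objective.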